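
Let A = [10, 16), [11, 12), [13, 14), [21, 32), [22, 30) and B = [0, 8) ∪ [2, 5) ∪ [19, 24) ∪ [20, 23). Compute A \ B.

A, merged: [10, 16), [21, 32).
B, merged: [0, 8), [19, 24).
[10, 16): no B overlap → unchanged.
[21, 32) minus B → [24, 32).

[10, 16) ∪ [24, 32)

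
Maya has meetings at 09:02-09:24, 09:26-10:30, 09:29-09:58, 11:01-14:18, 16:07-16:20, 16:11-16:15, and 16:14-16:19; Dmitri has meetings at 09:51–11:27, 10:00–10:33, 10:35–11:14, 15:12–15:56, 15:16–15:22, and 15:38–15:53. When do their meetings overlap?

09:51-10:30, 11:01-11:27

A, merged: 09:02-09:24, 09:26-10:30, 11:01-14:18, 16:07-16:20.
B, merged: 09:51-11:27, 15:12-15:56.
09:02-09:24 meets no B interval.
09:26-10:30 ∩ B → 09:51-10:30.
11:01-14:18 ∩ B → 11:01-11:27.
16:07-16:20 meets no B interval.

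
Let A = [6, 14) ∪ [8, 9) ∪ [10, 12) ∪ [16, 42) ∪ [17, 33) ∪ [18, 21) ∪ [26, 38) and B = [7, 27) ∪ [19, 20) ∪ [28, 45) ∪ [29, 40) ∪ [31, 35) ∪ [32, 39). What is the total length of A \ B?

First set merges to [6, 14), [16, 42).
Second set merges to [7, 27), [28, 45).
A \ B = [6, 7), [27, 28).
Total: 1 + 1 = 2.

2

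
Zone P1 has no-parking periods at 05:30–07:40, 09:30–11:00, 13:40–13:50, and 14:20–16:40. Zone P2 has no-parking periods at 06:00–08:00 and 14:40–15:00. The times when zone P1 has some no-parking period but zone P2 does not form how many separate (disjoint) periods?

A \ B = 05:30–06:00, 09:30–11:00, 13:40–13:50, 14:20–14:40, 15:00–16:40.
That is 5 disjoint pieces.

5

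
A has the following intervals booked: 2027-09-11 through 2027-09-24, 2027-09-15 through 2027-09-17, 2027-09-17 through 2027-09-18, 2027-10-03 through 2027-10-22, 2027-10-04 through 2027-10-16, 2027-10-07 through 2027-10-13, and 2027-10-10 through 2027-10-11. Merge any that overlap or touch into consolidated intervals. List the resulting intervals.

2027-09-11 through 2027-09-24, 2027-10-03 through 2027-10-22

2027-09-15 through 2027-09-17 overlaps/touches 2027-09-11 through 2027-09-24 → extend to 2027-09-11 through 2027-09-24.
2027-09-17 through 2027-09-18 overlaps/touches 2027-09-11 through 2027-09-24 → extend to 2027-09-11 through 2027-09-24.
2027-10-03 through 2027-10-22 is disjoint → start new block.
2027-10-04 through 2027-10-16 overlaps/touches 2027-10-03 through 2027-10-22 → extend to 2027-10-03 through 2027-10-22.
2027-10-07 through 2027-10-13 overlaps/touches 2027-10-03 through 2027-10-22 → extend to 2027-10-03 through 2027-10-22.
2027-10-10 through 2027-10-11 overlaps/touches 2027-10-03 through 2027-10-22 → extend to 2027-10-03 through 2027-10-22.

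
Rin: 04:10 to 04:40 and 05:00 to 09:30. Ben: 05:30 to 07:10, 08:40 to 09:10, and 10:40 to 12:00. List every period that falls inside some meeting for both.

04:10-04:40: no overlap with the second set.
05:00-09:30 meets the second set on 05:30-07:10, 08:40-09:10.

05:30-07:10, 08:40-09:10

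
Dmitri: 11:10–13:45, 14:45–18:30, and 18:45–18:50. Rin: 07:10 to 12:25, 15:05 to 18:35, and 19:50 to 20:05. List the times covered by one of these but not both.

07:10-11:10, 12:25-13:45, 14:45-15:05, 18:30-18:35, 18:45-18:50, 19:50-20:05

A but not B: 12:25-13:45, 14:45-15:05, 18:45-18:50.
B but not A: 07:10-11:10, 18:30-18:35, 19:50-20:05.
Combining gives A △ B.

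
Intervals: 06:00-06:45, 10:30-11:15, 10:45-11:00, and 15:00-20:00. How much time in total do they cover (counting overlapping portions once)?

6 h 30 min

Merged: 06:00–06:45, 10:30–11:15, 15:00–20:00.
Lengths: 45 min + 45 min + 5 h = 6 h 30 min.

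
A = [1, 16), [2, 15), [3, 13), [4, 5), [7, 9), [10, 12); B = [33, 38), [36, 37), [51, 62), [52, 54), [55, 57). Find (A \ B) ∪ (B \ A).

A, merged: [1, 16).
B, merged: [33, 38), [51, 62).
Only in the first: [1, 16).
Only in the second: [33, 38), [51, 62).
Together these are the periods covered by exactly one.

[1, 16) ∪ [33, 38) ∪ [51, 62)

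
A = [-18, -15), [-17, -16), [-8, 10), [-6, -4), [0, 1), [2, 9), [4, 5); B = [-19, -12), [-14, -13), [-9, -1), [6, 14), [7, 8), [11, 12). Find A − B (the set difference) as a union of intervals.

[-1, 6)

First set merges to [-18, -15), [-8, 10).
Second set merges to [-19, -12), [-9, -1), [6, 14).
[-18, -15): fully covered by B → removed.
[-8, 10) minus B → [-1, 6).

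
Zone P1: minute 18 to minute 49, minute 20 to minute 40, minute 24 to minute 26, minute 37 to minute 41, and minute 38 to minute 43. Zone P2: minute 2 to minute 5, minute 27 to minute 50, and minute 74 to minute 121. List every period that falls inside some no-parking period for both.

Merge the first list: minute 18 to minute 49.
minute 18 to minute 49 overlaps B on minute 27 to minute 49.

minute 27 to minute 49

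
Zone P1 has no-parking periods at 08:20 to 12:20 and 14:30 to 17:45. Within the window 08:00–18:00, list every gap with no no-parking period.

Covered (merged): 08:20-12:20, 14:30-17:45.
Complement within 08:00-18:00: 08:00-08:20, 12:20-14:30, 17:45-18:00.

08:00-08:20, 12:20-14:30, 17:45-18:00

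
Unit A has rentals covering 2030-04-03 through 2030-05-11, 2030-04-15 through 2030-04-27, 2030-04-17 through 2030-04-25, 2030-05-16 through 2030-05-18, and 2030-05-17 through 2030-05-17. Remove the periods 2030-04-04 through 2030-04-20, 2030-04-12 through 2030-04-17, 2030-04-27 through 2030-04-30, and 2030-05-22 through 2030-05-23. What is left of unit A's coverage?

First set merges to 2030-04-03 through 2030-05-11, 2030-05-16 through 2030-05-18.
Second set merges to 2030-04-04 through 2030-04-20, 2030-04-27 through 2030-04-30, 2030-05-22 through 2030-05-23.
2030-04-03 through 2030-05-11 minus B → 2030-04-03 through 2030-04-03, 2030-04-21 through 2030-04-26, 2030-05-01 through 2030-05-11.
2030-05-16 through 2030-05-18: no B overlap → unchanged.

2030-04-03 through 2030-04-03, 2030-04-21 through 2030-04-26, 2030-05-01 through 2030-05-11, 2030-05-16 through 2030-05-18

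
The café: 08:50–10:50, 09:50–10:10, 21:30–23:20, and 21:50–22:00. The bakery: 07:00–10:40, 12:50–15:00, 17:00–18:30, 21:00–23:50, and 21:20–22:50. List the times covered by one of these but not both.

07:00-08:50, 10:40-10:50, 12:50-15:00, 17:00-18:30, 21:00-21:30, 23:20-23:50

First set merges to 08:50-10:50, 21:30-23:20.
Second set merges to 07:00-10:40, 12:50-15:00, 17:00-18:30, 21:00-23:50.
A but not B: 10:40-10:50.
B but not A: 07:00-08:50, 12:50-15:00, 17:00-18:30, 21:00-21:30, 23:20-23:50.
Combining gives A △ B.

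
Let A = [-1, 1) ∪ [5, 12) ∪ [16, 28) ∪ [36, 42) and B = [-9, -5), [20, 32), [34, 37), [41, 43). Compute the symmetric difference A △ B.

[-9, -5) ∪ [-1, 1) ∪ [5, 12) ∪ [16, 20) ∪ [28, 32) ∪ [34, 36) ∪ [37, 41) ∪ [42, 43)

A but not B: [-1, 1), [5, 12), [16, 20), [37, 41).
B but not A: [-9, -5), [28, 32), [34, 36), [42, 43).
Combining gives A △ B.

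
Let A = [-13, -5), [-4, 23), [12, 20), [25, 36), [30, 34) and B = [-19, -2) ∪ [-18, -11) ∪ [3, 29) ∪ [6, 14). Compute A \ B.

[-2, 3) ∪ [29, 36)

A, merged: [-13, -5), [-4, 23), [25, 36).
B, merged: [-19, -2), [3, 29).
[-13, -5) lies entirely inside B → drops out.
[-4, 23) with B removed leaves [-2, 3).
[25, 36) with B removed leaves [29, 36).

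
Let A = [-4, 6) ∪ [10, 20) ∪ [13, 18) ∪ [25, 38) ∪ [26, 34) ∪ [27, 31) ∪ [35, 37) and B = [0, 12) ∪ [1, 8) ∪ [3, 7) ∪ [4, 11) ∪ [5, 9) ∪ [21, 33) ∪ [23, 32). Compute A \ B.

[-4, 0) ∪ [12, 20) ∪ [33, 38)

A, merged: [-4, 6), [10, 20), [25, 38).
B, merged: [0, 12), [21, 33).
[-4, 6) with B removed leaves [-4, 0).
[10, 20) with B removed leaves [12, 20).
[25, 38) with B removed leaves [33, 38).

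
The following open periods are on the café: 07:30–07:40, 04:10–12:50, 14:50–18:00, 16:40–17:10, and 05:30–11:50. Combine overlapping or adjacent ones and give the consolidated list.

Sort by start: 04:10-12:50, 05:30-11:50, 07:30-07:40, 14:50-18:00, 16:40-17:10.
05:30-11:50 overlaps/touches 04:10-12:50 → extend to 04:10-12:50.
07:30-07:40 overlaps/touches 04:10-12:50 → extend to 04:10-12:50.
14:50-18:00 is disjoint → start new block.
16:40-17:10 overlaps/touches 14:50-18:00 → extend to 14:50-18:00.

04:10-12:50, 14:50-18:00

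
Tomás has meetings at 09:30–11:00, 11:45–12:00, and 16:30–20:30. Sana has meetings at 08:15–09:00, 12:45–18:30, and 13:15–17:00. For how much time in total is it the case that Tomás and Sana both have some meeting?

B, merged: 08:15–09:00, 12:45–18:30.
A ∩ B = 16:30–18:30.
Total: 2 h.

2 h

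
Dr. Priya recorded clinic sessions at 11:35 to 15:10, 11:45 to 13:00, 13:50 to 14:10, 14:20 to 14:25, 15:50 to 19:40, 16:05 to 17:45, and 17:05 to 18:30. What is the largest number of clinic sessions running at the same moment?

Walk the sorted start/end points keeping a running depth.
The depth first hits 3 at 17:05.

3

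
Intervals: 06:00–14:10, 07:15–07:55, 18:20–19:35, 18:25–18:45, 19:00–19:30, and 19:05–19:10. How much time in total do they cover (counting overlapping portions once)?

9 h 25 min

Merged: 06:00–14:10, 18:20–19:35.
Lengths: 8 h 10 min + 1 h 15 min = 9 h 25 min.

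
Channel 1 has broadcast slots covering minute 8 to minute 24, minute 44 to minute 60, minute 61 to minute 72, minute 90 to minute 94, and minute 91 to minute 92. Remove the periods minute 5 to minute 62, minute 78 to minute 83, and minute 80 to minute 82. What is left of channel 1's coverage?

A, merged: minute 8 to minute 24, minute 44 to minute 60, minute 61 to minute 72, minute 90 to minute 94.
B, merged: minute 5 to minute 62, minute 78 to minute 83.
minute 8 to minute 24: entirely removed.
minute 44 to minute 60: entirely removed.
minute 61 to minute 72 \ B = minute 62 to minute 72.
minute 90 to minute 94: nothing removed.

minute 62 to minute 72, minute 90 to minute 94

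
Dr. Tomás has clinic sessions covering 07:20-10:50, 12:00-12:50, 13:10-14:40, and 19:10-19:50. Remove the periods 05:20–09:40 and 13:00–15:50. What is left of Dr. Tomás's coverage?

09:40–10:50, 12:00–12:50, 19:10–19:50

07:20–10:50 with B removed leaves 09:40–10:50.
12:00–12:50 is untouched.
13:10–14:40 lies entirely inside B → drops out.
19:10–19:50 is untouched.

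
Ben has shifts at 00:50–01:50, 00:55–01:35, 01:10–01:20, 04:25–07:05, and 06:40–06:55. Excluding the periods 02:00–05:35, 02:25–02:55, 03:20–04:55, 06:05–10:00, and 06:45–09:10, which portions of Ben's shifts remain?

00:50–01:50, 05:35–06:05

Merge the first list: 00:50–01:50, 04:25–07:05.
Merge the second list: 02:00–05:35, 06:05–10:00.
00:50–01:50: nothing removed.
04:25–07:05 \ B = 05:35–06:05.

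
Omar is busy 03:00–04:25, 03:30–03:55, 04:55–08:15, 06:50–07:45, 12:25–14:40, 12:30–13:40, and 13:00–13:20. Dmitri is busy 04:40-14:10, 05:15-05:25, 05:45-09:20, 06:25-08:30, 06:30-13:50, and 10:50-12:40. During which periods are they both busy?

Merge the first list: 03:00–04:25, 04:55–08:15, 12:25–14:40.
Merge the second list: 04:40–14:10.
03:00–04:25 falls entirely outside B.
04:55–08:15 overlaps B on 04:55–08:15.
12:25–14:40 overlaps B on 12:25–14:10.

04:55–08:15, 12:25–14:10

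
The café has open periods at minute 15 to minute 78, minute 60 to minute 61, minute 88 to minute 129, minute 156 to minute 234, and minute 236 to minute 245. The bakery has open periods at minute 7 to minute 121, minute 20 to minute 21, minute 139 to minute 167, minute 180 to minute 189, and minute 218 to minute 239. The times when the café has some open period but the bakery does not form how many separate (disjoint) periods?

4

First set merges to minute 15 to minute 78, minute 88 to minute 129, minute 156 to minute 234, minute 236 to minute 245.
Second set merges to minute 7 to minute 121, minute 139 to minute 167, minute 180 to minute 189, minute 218 to minute 239.
A \ B = minute 121 to minute 129, minute 167 to minute 180, minute 189 to minute 218, minute 239 to minute 245.
That is 4 disjoint pieces.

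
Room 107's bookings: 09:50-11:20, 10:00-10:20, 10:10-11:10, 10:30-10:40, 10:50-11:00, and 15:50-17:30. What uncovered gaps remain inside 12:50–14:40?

After merging, the occupied span is 09:50–11:20, 15:50–17:30.
Complement within 12:50–14:40: 12:50–14:40.

12:50–14:40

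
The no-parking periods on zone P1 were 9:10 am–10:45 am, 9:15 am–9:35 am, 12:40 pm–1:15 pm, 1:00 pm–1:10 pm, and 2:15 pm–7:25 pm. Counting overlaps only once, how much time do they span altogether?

Merged: 9:10 am–10:45 am, 12:40 pm–1:15 pm, 2:15 pm–7:25 pm.
Lengths: 1 h 35 min + 35 min + 5 h 10 min = 7 h 20 min.

7 h 20 min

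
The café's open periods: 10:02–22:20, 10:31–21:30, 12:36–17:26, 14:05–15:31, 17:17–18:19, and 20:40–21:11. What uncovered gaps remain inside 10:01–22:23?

The merged coverage is 10:02–22:20.
Complement within 10:01–22:23: 10:01–10:02, 22:20–22:23.

10:01–10:02, 22:20–22:23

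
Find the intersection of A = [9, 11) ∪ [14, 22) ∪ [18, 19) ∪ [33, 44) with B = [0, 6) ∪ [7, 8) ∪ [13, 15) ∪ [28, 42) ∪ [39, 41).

[14, 15) ∪ [33, 42)

A, merged: [9, 11), [14, 22), [33, 44).
B, merged: [0, 6), [7, 8), [13, 15), [28, 42).
[9, 11) meets no B interval.
[14, 22) ∩ B → [14, 15).
[33, 44) ∩ B → [33, 42).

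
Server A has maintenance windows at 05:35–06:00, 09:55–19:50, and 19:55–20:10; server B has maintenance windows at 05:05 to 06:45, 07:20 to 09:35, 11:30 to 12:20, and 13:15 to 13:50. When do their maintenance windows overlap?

05:35–06:00, 11:30–12:20, 13:15–13:50

05:35–06:00 overlaps B on 05:35–06:00.
09:55–19:50 overlaps B on 11:30–12:20, 13:15–13:50.
19:55–20:10 falls entirely outside B.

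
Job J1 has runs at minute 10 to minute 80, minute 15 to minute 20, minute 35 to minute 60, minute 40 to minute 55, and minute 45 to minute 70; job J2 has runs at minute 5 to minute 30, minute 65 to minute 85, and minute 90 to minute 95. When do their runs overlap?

minute 10 to minute 30, minute 65 to minute 80

Merge the first list: minute 10 to minute 80.
minute 10 to minute 80 meets the second set on minute 10 to minute 30, minute 65 to minute 80.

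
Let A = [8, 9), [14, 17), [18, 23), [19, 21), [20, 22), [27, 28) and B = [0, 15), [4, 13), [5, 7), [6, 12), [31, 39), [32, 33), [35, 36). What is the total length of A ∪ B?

31

A, merged: [8, 9), [14, 17), [18, 23), [27, 28).
B, merged: [0, 15), [31, 39).
A ∪ B = [0, 17), [18, 23), [27, 28), [31, 39).
Total: 17 + 5 + 1 + 8 = 31.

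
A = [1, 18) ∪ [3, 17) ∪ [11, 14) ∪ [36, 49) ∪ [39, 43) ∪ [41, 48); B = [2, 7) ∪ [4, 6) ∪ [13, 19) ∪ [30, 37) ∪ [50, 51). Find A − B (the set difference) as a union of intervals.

First set merges to [1, 18), [36, 49).
Second set merges to [2, 7), [13, 19), [30, 37), [50, 51).
[1, 18) minus B → [1, 2), [7, 13).
[36, 49) minus B → [37, 49).

[1, 2) ∪ [7, 13) ∪ [37, 49)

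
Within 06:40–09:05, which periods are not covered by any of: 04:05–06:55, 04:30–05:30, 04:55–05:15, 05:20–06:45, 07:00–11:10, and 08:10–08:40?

Covered (merged): 04:05–06:55, 07:00–11:10.
Uncovered inside 06:40–09:05: 06:55–07:00.

06:55–07:00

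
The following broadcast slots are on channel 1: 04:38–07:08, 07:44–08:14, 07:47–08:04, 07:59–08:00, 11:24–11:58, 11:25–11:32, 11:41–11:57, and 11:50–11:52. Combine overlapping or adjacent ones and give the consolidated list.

04:38–07:08, 07:44–08:14, 11:24–11:58

07:44–08:14 is disjoint → start new block.
07:47–08:04 overlaps/touches 07:44–08:14 → extend to 07:44–08:14.
07:59–08:00 overlaps/touches 07:44–08:14 → extend to 07:44–08:14.
11:24–11:58 is disjoint → start new block.
11:25–11:32 overlaps/touches 11:24–11:58 → extend to 11:24–11:58.
11:41–11:57 overlaps/touches 11:24–11:58 → extend to 11:24–11:58.
11:50–11:52 overlaps/touches 11:24–11:58 → extend to 11:24–11:58.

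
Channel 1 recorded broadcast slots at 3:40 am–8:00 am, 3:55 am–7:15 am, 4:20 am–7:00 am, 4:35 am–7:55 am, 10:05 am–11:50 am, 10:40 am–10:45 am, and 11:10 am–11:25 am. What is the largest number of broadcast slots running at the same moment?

Walk the sorted start/end points keeping a running depth.
The depth first hits 4 at 4:35 am.

4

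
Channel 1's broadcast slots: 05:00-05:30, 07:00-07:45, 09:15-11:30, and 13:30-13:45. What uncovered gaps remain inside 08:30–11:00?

08:30–09:15

After merging, the occupied span is 05:00–05:30, 07:00–07:45, 09:15–11:30, 13:30–13:45.
Gaps within 08:30–11:00: 08:30–09:15.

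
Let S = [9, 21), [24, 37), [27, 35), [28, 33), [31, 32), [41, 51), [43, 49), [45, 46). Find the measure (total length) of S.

Merged: [9, 21), [24, 37), [41, 51).
Lengths: 12 + 13 + 10 = 35.

35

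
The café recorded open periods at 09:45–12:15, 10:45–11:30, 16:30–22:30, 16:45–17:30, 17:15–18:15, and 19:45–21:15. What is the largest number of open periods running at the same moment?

Walk the sorted start/end points keeping a running depth.
The depth first hits 3 at 17:15.

3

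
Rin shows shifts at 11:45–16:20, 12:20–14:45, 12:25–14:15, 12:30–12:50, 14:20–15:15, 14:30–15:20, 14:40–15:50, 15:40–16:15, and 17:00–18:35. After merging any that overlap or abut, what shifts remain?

11:45–16:20, 17:00–18:35

12:20–14:45 overlaps/touches 11:45–16:20 → extend to 11:45–16:20.
12:25–14:15 overlaps/touches 11:45–16:20 → extend to 11:45–16:20.
12:30–12:50 overlaps/touches 11:45–16:20 → extend to 11:45–16:20.
14:20–15:15 overlaps/touches 11:45–16:20 → extend to 11:45–16:20.
14:30–15:20 overlaps/touches 11:45–16:20 → extend to 11:45–16:20.
14:40–15:50 overlaps/touches 11:45–16:20 → extend to 11:45–16:20.
15:40–16:15 overlaps/touches 11:45–16:20 → extend to 11:45–16:20.
17:00–18:35 is disjoint → start new block.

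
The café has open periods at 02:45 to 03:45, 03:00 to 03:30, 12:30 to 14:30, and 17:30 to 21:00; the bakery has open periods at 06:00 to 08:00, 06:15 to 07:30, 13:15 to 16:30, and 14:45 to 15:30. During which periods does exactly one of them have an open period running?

02:45–03:45, 06:00–08:00, 12:30–13:15, 14:30–16:30, 17:30–21:00

Merge the first list: 02:45–03:45, 12:30–14:30, 17:30–21:00.
Merge the second list: 06:00–08:00, 13:15–16:30.
A \ B = 02:45–03:45, 12:30–13:15, 17:30–21:00.
B \ A = 06:00–08:00, 14:30–16:30.
Union of the two gives the symmetric difference.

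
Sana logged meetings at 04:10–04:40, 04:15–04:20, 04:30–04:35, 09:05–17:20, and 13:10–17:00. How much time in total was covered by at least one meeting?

8 h 45 min

Merged: 04:10-04:40, 09:05-17:20.
Lengths: 30 min + 8 h 15 min = 8 h 45 min.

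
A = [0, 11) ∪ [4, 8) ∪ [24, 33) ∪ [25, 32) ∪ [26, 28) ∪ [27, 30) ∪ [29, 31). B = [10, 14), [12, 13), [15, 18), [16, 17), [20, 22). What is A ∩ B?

A, merged: [0, 11), [24, 33).
B, merged: [10, 14), [15, 18), [20, 22).
[0, 11) ∩ B → [10, 11).
[24, 33) meets no B interval.

[10, 11)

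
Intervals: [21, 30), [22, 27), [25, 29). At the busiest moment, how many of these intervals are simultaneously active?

Sweep endpoints in order; track running count of active intervals.
Peak of 3 reached at 25.

3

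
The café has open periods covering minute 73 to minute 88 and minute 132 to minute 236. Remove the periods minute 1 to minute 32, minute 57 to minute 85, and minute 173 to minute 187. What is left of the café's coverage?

minute 85 to minute 88, minute 132 to minute 173, minute 187 to minute 236

minute 73 to minute 88 with B removed leaves minute 85 to minute 88.
minute 132 to minute 236 with B removed leaves minute 132 to minute 173, minute 187 to minute 236.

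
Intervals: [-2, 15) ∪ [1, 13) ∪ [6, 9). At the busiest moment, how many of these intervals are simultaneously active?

3

Walk the sorted start/end points keeping a running depth.
The depth first hits 3 at 6.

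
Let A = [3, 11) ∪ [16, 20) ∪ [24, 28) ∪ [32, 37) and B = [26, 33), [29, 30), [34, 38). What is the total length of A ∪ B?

26

Merge the second list: [26, 33), [34, 38).
A ∪ B = [3, 11), [16, 20), [24, 38).
Total: 8 + 4 + 14 = 26.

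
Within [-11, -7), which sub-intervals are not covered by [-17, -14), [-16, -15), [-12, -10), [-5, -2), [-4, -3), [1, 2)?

After merging, the occupied span is [-17, -14), [-12, -10), [-5, -2), [1, 2).
Gaps within [-11, -7): [-10, -7).

[-10, -7)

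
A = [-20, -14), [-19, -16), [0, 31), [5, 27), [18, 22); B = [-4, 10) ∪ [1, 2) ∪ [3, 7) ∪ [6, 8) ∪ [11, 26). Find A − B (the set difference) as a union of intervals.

First set merges to [-20, -14), [0, 31).
Second set merges to [-4, 10), [11, 26).
[-20, -14): no B overlap → unchanged.
[0, 31) minus B → [10, 11), [26, 31).

[-20, -14) ∪ [10, 11) ∪ [26, 31)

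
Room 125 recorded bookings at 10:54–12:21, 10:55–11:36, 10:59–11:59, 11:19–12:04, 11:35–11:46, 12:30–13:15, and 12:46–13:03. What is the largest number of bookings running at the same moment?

Walk the sorted start/end points keeping a running depth.
The depth first hits 5 at 11:35.

5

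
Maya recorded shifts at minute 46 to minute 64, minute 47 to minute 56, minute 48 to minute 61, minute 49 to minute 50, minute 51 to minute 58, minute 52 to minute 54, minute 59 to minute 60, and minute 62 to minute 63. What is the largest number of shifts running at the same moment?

Walk the sorted start/end points keeping a running depth.
The depth first hits 5 at minute 52.

5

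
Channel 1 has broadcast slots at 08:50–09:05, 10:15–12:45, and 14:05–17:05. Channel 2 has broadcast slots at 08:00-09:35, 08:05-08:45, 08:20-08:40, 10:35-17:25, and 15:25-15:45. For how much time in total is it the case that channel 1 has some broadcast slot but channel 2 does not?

Merge the second list: 08:00-09:35, 10:35-17:25.
A \ B = 10:15-10:35.
Total: 20 min.

20 min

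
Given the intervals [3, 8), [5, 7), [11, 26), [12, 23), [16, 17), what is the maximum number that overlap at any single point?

3

Walk the sorted start/end points keeping a running depth.
The depth first hits 3 at 16.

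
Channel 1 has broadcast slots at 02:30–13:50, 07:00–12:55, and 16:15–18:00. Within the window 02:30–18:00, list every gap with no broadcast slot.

13:50-16:15

Covered (merged): 02:30-13:50, 16:15-18:00.
Uncovered inside 02:30-18:00: 13:50-16:15.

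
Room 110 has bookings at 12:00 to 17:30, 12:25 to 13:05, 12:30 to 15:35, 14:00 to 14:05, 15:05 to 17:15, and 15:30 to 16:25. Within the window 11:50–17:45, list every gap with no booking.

11:50–12:00, 17:30–17:45

Covered (merged): 12:00–17:30.
Complement within 11:50–17:45: 11:50–12:00, 17:30–17:45.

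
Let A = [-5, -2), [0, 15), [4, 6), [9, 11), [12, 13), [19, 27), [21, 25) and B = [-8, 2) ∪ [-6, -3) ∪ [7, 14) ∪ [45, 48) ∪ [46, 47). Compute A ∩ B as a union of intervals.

[-5, -2) ∪ [0, 2) ∪ [7, 14)

Merge the first list: [-5, -2), [0, 15), [19, 27).
Merge the second list: [-8, 2), [7, 14), [45, 48).
[-5, -2) meets the second set on [-5, -2).
[0, 15) meets the second set on [0, 2), [7, 14).
[19, 27): no overlap with the second set.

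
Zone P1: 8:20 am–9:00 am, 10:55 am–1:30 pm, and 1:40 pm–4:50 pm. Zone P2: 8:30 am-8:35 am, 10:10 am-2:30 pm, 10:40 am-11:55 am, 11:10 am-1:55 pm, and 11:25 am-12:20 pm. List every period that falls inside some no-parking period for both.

8:30 am–8:35 am, 10:55 am–1:30 pm, 1:40 pm–2:30 pm

B, merged: 8:30 am–8:35 am, 10:10 am–2:30 pm.
8:20 am–9:00 am ∩ B → 8:30 am–8:35 am.
10:55 am–1:30 pm ∩ B → 10:55 am–1:30 pm.
1:40 pm–4:50 pm ∩ B → 1:40 pm–2:30 pm.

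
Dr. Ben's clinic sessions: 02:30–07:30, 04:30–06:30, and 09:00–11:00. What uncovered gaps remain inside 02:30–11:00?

07:30-09:00

After merging, the occupied span is 02:30-07:30, 09:00-11:00.
Uncovered inside 02:30-11:00: 07:30-09:00.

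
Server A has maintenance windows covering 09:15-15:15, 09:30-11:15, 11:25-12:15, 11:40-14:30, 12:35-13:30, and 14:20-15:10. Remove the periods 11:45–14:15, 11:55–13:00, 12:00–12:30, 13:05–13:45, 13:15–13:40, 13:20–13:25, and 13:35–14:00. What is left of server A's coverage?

Merge the first list: 09:15–15:15.
Merge the second list: 11:45–14:15.
09:15–15:15 minus B → 09:15–11:45, 14:15–15:15.

09:15–11:45, 14:15–15:15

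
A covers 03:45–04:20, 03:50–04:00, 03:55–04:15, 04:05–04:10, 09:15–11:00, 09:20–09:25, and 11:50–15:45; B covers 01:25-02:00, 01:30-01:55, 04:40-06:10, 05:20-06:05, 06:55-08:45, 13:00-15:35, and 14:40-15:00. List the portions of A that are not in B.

03:45–04:20, 09:15–11:00, 11:50–13:00, 15:35–15:45

First set merges to 03:45–04:20, 09:15–11:00, 11:50–15:45.
Second set merges to 01:25–02:00, 04:40–06:10, 06:55–08:45, 13:00–15:35.
03:45–04:20: no B overlap → unchanged.
09:15–11:00: no B overlap → unchanged.
11:50–15:45 minus B → 11:50–13:00, 15:35–15:45.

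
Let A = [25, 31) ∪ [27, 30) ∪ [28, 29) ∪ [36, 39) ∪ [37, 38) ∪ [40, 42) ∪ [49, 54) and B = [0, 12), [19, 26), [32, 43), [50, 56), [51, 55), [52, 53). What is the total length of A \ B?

First set merges to [25, 31), [36, 39), [40, 42), [49, 54).
Second set merges to [0, 12), [19, 26), [32, 43), [50, 56).
A \ B = [26, 31), [49, 50).
Total: 5 + 1 = 6.

6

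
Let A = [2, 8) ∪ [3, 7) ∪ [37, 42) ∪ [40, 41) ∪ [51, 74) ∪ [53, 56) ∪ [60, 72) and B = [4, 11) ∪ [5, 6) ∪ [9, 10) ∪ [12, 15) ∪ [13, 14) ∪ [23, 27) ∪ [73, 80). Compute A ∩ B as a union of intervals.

First set merges to [2, 8), [37, 42), [51, 74).
Second set merges to [4, 11), [12, 15), [23, 27), [73, 80).
[2, 8) overlaps B on [4, 8).
[37, 42) falls entirely outside B.
[51, 74) overlaps B on [73, 74).

[4, 8) ∪ [73, 74)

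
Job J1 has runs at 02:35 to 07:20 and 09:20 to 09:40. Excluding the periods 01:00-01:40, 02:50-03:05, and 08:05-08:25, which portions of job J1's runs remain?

02:35–02:50, 03:05–07:20, 09:20–09:40

02:35–07:20 with B removed leaves 02:35–02:50, 03:05–07:20.
09:20–09:40 is untouched.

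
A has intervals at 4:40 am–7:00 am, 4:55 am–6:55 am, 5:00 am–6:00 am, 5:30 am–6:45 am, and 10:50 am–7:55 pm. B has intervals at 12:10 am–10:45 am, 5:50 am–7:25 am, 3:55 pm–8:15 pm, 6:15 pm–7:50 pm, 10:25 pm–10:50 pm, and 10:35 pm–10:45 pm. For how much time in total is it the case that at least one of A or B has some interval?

First set merges to 4:40 am–7:00 am, 10:50 am–7:55 pm.
Second set merges to 12:10 am–10:45 am, 3:55 pm–8:15 pm, 10:25 pm–10:50 pm.
A ∪ B = 12:10 am–10:45 am, 10:50 am–8:15 pm, 10:25 pm–10:50 pm.
Total: 10 h 35 min + 9 h 25 min + 25 min = 20 h 25 min.

20 h 25 min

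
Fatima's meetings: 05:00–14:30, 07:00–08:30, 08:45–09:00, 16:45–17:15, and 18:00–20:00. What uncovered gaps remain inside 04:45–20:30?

The merged coverage is 05:00–14:30, 16:45–17:15, 18:00–20:00.
Uncovered inside 04:45–20:30: 04:45–05:00, 14:30–16:45, 17:15–18:00, 20:00–20:30.

04:45–05:00, 14:30–16:45, 17:15–18:00, 20:00–20:30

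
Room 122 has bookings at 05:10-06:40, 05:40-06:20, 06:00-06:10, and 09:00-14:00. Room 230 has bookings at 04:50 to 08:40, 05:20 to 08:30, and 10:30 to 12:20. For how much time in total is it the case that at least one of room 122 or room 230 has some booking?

8 h 50 min

A, merged: 05:10-06:40, 09:00-14:00.
B, merged: 04:50-08:40, 10:30-12:20.
A ∪ B = 04:50-08:40, 09:00-14:00.
Total: 3 h 50 min + 5 h = 8 h 50 min.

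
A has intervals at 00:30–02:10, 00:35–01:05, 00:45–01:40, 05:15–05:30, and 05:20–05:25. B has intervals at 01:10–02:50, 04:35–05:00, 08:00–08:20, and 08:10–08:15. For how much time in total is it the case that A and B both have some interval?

First set merges to 00:30–02:10, 05:15–05:30.
Second set merges to 01:10–02:50, 04:35–05:00, 08:00–08:20.
A ∩ B = 01:10–02:10.
Total: 1 h.

1 h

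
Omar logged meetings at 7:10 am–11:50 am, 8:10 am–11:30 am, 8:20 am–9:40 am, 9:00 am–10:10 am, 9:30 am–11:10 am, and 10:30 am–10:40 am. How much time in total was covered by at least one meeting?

4 h 40 min

Merged: 7:10 am–11:50 am.
Length: 4 h 40 min.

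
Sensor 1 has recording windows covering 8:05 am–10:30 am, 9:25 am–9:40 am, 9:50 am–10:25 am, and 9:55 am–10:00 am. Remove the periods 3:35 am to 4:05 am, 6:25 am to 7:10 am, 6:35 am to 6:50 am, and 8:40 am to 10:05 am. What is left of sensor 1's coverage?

8:05 am-8:40 am, 10:05 am-10:30 am

Merge the first list: 8:05 am-10:30 am.
Merge the second list: 3:35 am-4:05 am, 6:25 am-7:10 am, 8:40 am-10:05 am.
8:05 am-10:30 am with B removed leaves 8:05 am-8:40 am, 10:05 am-10:30 am.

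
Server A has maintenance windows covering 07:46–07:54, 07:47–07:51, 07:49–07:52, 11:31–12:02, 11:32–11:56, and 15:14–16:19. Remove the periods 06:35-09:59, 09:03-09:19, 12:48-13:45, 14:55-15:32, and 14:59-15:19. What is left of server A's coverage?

11:31–12:02, 15:32–16:19

Merge the first list: 07:46–07:54, 11:31–12:02, 15:14–16:19.
Merge the second list: 06:35–09:59, 12:48–13:45, 14:55–15:32.
07:46–07:54: entirely removed.
11:31–12:02: nothing removed.
15:14–16:19 \ B = 15:32–16:19.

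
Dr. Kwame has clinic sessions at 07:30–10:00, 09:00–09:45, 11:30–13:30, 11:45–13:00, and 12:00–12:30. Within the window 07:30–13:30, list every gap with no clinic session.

10:00–11:30

The merged coverage is 07:30–10:00, 11:30–13:30.
Gaps within 07:30–13:30: 10:00–11:30.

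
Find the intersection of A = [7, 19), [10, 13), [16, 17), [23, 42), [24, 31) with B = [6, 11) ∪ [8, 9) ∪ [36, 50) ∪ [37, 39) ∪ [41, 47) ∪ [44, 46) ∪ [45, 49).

A, merged: [7, 19), [23, 42).
B, merged: [6, 11), [36, 50).
[7, 19) meets the second set on [7, 11).
[23, 42) meets the second set on [36, 42).

[7, 11) ∪ [36, 42)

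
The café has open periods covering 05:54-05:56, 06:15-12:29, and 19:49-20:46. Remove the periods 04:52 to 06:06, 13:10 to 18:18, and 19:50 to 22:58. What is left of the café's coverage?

06:15-12:29, 19:49-19:50

05:54-05:56: entirely removed.
06:15-12:29: nothing removed.
19:49-20:46 \ B = 19:49-19:50.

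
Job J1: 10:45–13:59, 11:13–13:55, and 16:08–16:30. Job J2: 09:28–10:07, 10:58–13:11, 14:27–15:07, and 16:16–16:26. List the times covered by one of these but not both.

A, merged: 10:45-13:59, 16:08-16:30.
Only in the first: 10:45-10:58, 13:11-13:59, 16:08-16:16, 16:26-16:30.
Only in the second: 09:28-10:07, 14:27-15:07.
Together these are the periods covered by exactly one.

09:28-10:07, 10:45-10:58, 13:11-13:59, 14:27-15:07, 16:08-16:16, 16:26-16:30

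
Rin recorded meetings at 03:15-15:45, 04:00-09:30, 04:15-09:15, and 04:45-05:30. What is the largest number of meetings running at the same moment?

4

Walk the sorted start/end points keeping a running depth.
The depth first hits 4 at 04:45.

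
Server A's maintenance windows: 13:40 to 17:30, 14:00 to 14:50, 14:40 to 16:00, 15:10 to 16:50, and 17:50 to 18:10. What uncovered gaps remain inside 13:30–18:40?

13:30–13:40, 17:30–17:50, 18:10–18:40

After merging, the occupied span is 13:40–17:30, 17:50–18:10.
Complement within 13:30–18:40: 13:30–13:40, 17:30–17:50, 18:10–18:40.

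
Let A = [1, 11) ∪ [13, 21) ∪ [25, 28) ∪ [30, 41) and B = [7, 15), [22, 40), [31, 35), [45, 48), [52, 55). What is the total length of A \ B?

Second set merges to [7, 15), [22, 40), [45, 48), [52, 55).
A \ B = [1, 7), [15, 21), [40, 41).
Total: 6 + 6 + 1 = 13.

13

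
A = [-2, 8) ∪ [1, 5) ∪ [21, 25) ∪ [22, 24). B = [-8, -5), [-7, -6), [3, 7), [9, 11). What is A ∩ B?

First set merges to [-2, 8), [21, 25).
Second set merges to [-8, -5), [3, 7), [9, 11).
[-2, 8) overlaps B on [3, 7).
[21, 25) falls entirely outside B.

[3, 7)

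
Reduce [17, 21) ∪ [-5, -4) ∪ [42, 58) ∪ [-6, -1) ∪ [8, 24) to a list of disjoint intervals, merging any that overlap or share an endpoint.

[-6, -1) ∪ [8, 24) ∪ [42, 58)

Sort by start: [-6, -1), [-5, -4), [8, 24), [17, 21), [42, 58).
[-5, -4) overlaps/touches [-6, -1) → extend to [-6, -1).
[8, 24) is disjoint → start new block.
[17, 21) overlaps/touches [8, 24) → extend to [8, 24).
[42, 58) is disjoint → start new block.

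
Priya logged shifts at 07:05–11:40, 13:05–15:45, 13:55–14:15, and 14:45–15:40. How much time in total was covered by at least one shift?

7 h 15 min

Merged: 07:05–11:40, 13:05–15:45.
Lengths: 4 h 35 min + 2 h 40 min = 7 h 15 min.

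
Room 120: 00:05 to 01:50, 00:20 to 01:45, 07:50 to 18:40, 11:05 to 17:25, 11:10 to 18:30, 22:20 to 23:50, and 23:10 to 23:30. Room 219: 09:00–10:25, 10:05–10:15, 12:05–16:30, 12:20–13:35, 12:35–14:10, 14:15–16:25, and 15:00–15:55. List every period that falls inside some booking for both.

09:00–10:25, 12:05–16:30

First set merges to 00:05–01:50, 07:50–18:40, 22:20–23:50.
Second set merges to 09:00–10:25, 12:05–16:30.
00:05–01:50 falls entirely outside B.
07:50–18:40 overlaps B on 09:00–10:25, 12:05–16:30.
22:20–23:50 falls entirely outside B.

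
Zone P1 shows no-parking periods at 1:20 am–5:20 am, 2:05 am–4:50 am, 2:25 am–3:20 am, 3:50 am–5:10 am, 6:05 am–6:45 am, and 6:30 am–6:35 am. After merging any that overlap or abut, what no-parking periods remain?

1:20 am–5:20 am, 6:05 am–6:45 am

2:05 am–4:50 am overlaps/touches 1:20 am–5:20 am → extend to 1:20 am–5:20 am.
2:25 am–3:20 am overlaps/touches 1:20 am–5:20 am → extend to 1:20 am–5:20 am.
3:50 am–5:10 am overlaps/touches 1:20 am–5:20 am → extend to 1:20 am–5:20 am.
6:05 am–6:45 am is disjoint → start new block.
6:30 am–6:35 am overlaps/touches 6:05 am–6:45 am → extend to 6:05 am–6:45 am.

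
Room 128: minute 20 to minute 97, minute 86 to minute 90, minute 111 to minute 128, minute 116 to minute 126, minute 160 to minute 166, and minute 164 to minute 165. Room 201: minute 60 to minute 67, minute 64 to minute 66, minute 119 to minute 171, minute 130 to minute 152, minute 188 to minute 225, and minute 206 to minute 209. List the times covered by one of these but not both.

minute 20 to minute 60, minute 67 to minute 97, minute 111 to minute 119, minute 128 to minute 160, minute 166 to minute 171, minute 188 to minute 225

A, merged: minute 20 to minute 97, minute 111 to minute 128, minute 160 to minute 166.
B, merged: minute 60 to minute 67, minute 119 to minute 171, minute 188 to minute 225.
Only in the first: minute 20 to minute 60, minute 67 to minute 97, minute 111 to minute 119.
Only in the second: minute 128 to minute 160, minute 166 to minute 171, minute 188 to minute 225.
Together these are the periods covered by exactly one.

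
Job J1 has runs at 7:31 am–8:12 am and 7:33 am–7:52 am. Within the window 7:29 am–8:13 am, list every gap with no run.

Covered (merged): 7:31 am-8:12 am.
Uncovered inside 7:29 am-8:13 am: 7:29 am-7:31 am, 8:12 am-8:13 am.

7:29 am-7:31 am, 8:12 am-8:13 am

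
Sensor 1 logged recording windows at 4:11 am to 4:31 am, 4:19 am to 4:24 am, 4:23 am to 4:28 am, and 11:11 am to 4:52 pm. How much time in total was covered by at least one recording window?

Merged: 4:11 am–4:31 am, 11:11 am–4:52 pm.
Lengths: 20 min + 5 h 41 min = 6 h 1 min.

6 h 1 min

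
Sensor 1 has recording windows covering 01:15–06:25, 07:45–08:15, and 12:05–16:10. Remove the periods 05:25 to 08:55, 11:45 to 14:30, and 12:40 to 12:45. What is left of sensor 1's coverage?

B, merged: 05:25–08:55, 11:45–14:30.
01:15–06:25 with B removed leaves 01:15–05:25.
07:45–08:15 lies entirely inside B → drops out.
12:05–16:10 with B removed leaves 14:30–16:10.

01:15–05:25, 14:30–16:10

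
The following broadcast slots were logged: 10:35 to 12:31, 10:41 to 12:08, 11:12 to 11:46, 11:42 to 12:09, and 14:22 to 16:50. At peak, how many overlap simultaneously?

4

Sweep endpoints in order; track running count of active intervals.
Peak of 4 reached at 11:42.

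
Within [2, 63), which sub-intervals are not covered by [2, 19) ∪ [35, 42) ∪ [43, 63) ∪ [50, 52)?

[19, 35) ∪ [42, 43)

Covered (merged): [2, 19), [35, 42), [43, 63).
Complement within [2, 63): [19, 35), [42, 43).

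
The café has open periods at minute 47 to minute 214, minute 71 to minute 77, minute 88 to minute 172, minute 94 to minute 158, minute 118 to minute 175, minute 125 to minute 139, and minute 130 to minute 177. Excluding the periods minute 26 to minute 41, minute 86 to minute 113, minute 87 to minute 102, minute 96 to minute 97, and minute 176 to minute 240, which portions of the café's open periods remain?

minute 47 to minute 86, minute 113 to minute 176

First set merges to minute 47 to minute 214.
Second set merges to minute 26 to minute 41, minute 86 to minute 113, minute 176 to minute 240.
minute 47 to minute 214 minus B → minute 47 to minute 86, minute 113 to minute 176.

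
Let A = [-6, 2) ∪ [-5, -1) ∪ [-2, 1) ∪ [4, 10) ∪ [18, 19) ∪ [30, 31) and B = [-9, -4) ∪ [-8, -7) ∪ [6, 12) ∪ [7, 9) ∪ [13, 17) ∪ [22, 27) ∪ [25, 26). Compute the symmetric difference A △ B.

[-9, -6) ∪ [-4, 2) ∪ [4, 6) ∪ [10, 12) ∪ [13, 17) ∪ [18, 19) ∪ [22, 27) ∪ [30, 31)

First set merges to [-6, 2), [4, 10), [18, 19), [30, 31).
Second set merges to [-9, -4), [6, 12), [13, 17), [22, 27).
A but not B: [-4, 2), [4, 6), [18, 19), [30, 31).
B but not A: [-9, -6), [10, 12), [13, 17), [22, 27).
Combining gives A △ B.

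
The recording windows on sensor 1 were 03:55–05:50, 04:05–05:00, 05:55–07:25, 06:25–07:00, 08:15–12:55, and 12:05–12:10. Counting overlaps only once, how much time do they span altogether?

8 h 5 min

Merged: 03:55–05:50, 05:55–07:25, 08:15–12:55.
Lengths: 1 h 55 min + 1 h 30 min + 4 h 40 min = 8 h 5 min.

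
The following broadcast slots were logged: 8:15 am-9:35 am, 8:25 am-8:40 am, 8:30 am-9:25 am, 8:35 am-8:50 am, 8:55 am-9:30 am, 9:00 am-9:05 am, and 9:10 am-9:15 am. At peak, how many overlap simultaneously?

4

At 8:35 am, 4 of the intervals are simultaneously active.
No point has more.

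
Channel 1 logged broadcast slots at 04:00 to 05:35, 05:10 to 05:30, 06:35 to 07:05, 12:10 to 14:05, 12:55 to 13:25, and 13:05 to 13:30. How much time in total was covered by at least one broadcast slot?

Merged: 04:00-05:35, 06:35-07:05, 12:10-14:05.
Lengths: 1 h 35 min + 30 min + 1 h 55 min = 4 h.

4 h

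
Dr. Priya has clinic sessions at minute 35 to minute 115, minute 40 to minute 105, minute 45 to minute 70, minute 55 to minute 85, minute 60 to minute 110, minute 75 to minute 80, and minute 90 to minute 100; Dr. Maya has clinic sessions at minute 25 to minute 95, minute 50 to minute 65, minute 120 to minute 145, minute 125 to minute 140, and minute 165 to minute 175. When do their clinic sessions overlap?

First set merges to minute 35 to minute 115.
Second set merges to minute 25 to minute 95, minute 120 to minute 145, minute 165 to minute 175.
minute 35 to minute 115 overlaps B on minute 35 to minute 95.

minute 35 to minute 95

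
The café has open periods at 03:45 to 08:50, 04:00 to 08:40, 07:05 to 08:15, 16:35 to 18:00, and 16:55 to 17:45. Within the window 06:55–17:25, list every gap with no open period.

08:50-16:35

The merged coverage is 03:45-08:50, 16:35-18:00.
Uncovered inside 06:55-17:25: 08:50-16:35.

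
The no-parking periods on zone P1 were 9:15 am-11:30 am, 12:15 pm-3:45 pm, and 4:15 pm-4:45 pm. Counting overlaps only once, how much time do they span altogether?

Merged: 9:15 am–11:30 am, 12:15 pm–3:45 pm, 4:15 pm–4:45 pm.
Lengths: 2 h 15 min + 3 h 30 min + 30 min = 6 h 15 min.

6 h 15 min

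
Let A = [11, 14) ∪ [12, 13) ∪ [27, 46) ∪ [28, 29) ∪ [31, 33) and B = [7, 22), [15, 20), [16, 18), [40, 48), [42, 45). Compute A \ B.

First set merges to [11, 14), [27, 46).
Second set merges to [7, 22), [40, 48).
[11, 14): fully covered by B → removed.
[27, 46) minus B → [27, 40).

[27, 40)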